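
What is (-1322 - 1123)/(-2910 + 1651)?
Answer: 2445/1259 ≈ 1.9420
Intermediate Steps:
(-1322 - 1123)/(-2910 + 1651) = -2445/(-1259) = -2445*(-1/1259) = 2445/1259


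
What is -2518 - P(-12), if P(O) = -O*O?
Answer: -2374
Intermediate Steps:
P(O) = -O**2
-2518 - P(-12) = -2518 - (-1)*(-12)**2 = -2518 - (-1)*144 = -2518 - 1*(-144) = -2518 + 144 = -2374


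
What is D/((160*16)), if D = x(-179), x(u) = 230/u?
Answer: -23/45824 ≈ -0.00050192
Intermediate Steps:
D = -230/179 (D = 230/(-179) = 230*(-1/179) = -230/179 ≈ -1.2849)
D/((160*16)) = -230/(179*(160*16)) = -230/179/2560 = -230/179*1/2560 = -23/45824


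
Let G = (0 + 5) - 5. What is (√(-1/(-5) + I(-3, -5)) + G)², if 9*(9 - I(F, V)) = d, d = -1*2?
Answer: 424/45 ≈ 9.4222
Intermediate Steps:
G = 0 (G = 5 - 5 = 0)
d = -2
I(F, V) = 83/9 (I(F, V) = 9 - ⅑*(-2) = 9 + 2/9 = 83/9)
(√(-1/(-5) + I(-3, -5)) + G)² = (√(-1/(-5) + 83/9) + 0)² = (√(-1*(-⅕) + 83/9) + 0)² = (√(⅕ + 83/9) + 0)² = (√(424/45) + 0)² = (2*√530/15 + 0)² = (2*√530/15)² = 424/45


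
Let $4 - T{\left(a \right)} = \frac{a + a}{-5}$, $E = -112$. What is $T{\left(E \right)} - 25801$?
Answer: $- \frac{129209}{5} \approx -25842.0$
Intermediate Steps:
$T{\left(a \right)} = 4 + \frac{2 a}{5}$ ($T{\left(a \right)} = 4 - \frac{a + a}{-5} = 4 - 2 a \left(- \frac{1}{5}\right) = 4 - - \frac{2 a}{5} = 4 + \frac{2 a}{5}$)
$T{\left(E \right)} - 25801 = \left(4 + \frac{2}{5} \left(-112\right)\right) - 25801 = \left(4 - \frac{224}{5}\right) - 25801 = - \frac{204}{5} - 25801 = - \frac{129209}{5}$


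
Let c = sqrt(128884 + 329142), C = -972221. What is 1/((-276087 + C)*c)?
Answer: -sqrt(458026)/571757520008 ≈ -1.1837e-9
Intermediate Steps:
c = sqrt(458026) ≈ 676.78
1/((-276087 + C)*c) = 1/((-276087 - 972221)*(sqrt(458026))) = (sqrt(458026)/458026)/(-1248308) = -sqrt(458026)/571757520008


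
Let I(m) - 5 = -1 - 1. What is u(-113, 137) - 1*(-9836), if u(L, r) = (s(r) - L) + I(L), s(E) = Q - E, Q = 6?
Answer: 9821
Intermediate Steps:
I(m) = 3 (I(m) = 5 + (-1 - 1) = 5 - 2 = 3)
s(E) = 6 - E
u(L, r) = 9 - L - r (u(L, r) = ((6 - r) - L) + 3 = (6 - L - r) + 3 = 9 - L - r)
u(-113, 137) - 1*(-9836) = (9 - 1*(-113) - 1*137) - 1*(-9836) = (9 + 113 - 137) + 9836 = -15 + 9836 = 9821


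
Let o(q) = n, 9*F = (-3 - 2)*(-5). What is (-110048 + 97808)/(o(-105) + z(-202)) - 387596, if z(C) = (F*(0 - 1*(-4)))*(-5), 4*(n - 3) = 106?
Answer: -181562204/469 ≈ -3.8713e+5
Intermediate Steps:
n = 59/2 (n = 3 + (1/4)*106 = 3 + 53/2 = 59/2 ≈ 29.500)
F = 25/9 (F = ((-3 - 2)*(-5))/9 = (-5*(-5))/9 = (1/9)*25 = 25/9 ≈ 2.7778)
o(q) = 59/2
z(C) = -500/9 (z(C) = (25*(0 - 1*(-4))/9)*(-5) = (25*(0 + 4)/9)*(-5) = ((25/9)*4)*(-5) = (100/9)*(-5) = -500/9)
(-110048 + 97808)/(o(-105) + z(-202)) - 387596 = (-110048 + 97808)/(59/2 - 500/9) - 387596 = -12240/(-469/18) - 387596 = -12240*(-18/469) - 387596 = 220320/469 - 387596 = -181562204/469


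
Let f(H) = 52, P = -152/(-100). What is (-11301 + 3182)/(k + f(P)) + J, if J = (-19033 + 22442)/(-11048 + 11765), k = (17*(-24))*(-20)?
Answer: 22173385/5888004 ≈ 3.7659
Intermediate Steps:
P = 38/25 (P = -152*(-1/100) = 38/25 ≈ 1.5200)
k = 8160 (k = -408*(-20) = 8160)
J = 3409/717 ≈ 4.7545
(-11301 + 3182)/(k + f(P)) + J = (-11301 + 3182)/(8160 + 52) + 3409/717 = -8119/8212 + 3409/717 = 22173385/5888004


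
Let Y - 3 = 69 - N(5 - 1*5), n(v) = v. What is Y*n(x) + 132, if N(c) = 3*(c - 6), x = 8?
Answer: 852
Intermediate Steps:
N(c) = -18 + 3*c (N(c) = 3*(-6 + c) = -18 + 3*c)
Y = 90 (Y = 3 + (69 - (-18 + 3*(5 - 1*5))) = 3 + (69 - (-18 + 3*(5 - 5))) = 3 + (69 - (-18 + 3*0)) = 3 + (69 - (-18 + 0)) = 3 + (69 - 1*(-18)) = 3 + (69 + 18) = 3 + 87 = 90)
Y*n(x) + 132 = 90*8 + 132 = 720 + 132 = 852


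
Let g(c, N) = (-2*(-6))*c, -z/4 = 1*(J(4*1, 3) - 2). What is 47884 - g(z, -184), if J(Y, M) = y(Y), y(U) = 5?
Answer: 48028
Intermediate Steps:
J(Y, M) = 5
z = -12 (z = -4*(5 - 2) = -4*3 = -12)
g(c, N) = 12*c
47884 - g(z, -184) = 47884 - 12*(-12) = 47884 - 1*(-144) = 47884 + 144 = 48028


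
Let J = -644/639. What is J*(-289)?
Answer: 186116/639 ≈ 291.26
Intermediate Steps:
J = -644/639 (J = -644*1/639 = -644/639 ≈ -1.0078)
J*(-289) = -644/639*(-289) = 186116/639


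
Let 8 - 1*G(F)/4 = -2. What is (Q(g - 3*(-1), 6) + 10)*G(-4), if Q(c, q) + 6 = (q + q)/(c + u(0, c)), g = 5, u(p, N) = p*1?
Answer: 220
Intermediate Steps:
u(p, N) = p
G(F) = 40 (G(F) = 32 - 4*(-2) = 32 + 8 = 40)
Q(c, q) = -6 + 2*q/c (Q(c, q) = -6 + (q + q)/(c + 0) = -6 + (2*q)/c = -6 + 2*q/c)
(Q(g - 3*(-1), 6) + 10)*G(-4) = ((-6 + 2*6/(5 - 3*(-1))) + 10)*40 = ((-6 + 2*6/(5 + 3)) + 10)*40 = ((-6 + 2*6/8) + 10)*40 = ((-6 + 2*6*(1/8)) + 10)*40 = ((-6 + 3/2) + 10)*40 = (-9/2 + 10)*40 = (11/2)*40 = 220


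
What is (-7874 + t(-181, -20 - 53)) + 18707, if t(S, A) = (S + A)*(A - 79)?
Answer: 49441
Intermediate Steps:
t(S, A) = (-79 + A)*(A + S) (t(S, A) = (A + S)*(-79 + A) = (-79 + A)*(A + S))
(-7874 + t(-181, -20 - 53)) + 18707 = (-7874 + ((-20 - 53)**2 - 79*(-20 - 53) - 79*(-181) + (-20 - 53)*(-181))) + 18707 = (-7874 + ((-73)**2 - 79*(-73) + 14299 - 73*(-181))) + 18707 = (-7874 + (5329 + 5767 + 14299 + 13213)) + 18707 = (-7874 + 38608) + 18707 = 30734 + 18707 = 49441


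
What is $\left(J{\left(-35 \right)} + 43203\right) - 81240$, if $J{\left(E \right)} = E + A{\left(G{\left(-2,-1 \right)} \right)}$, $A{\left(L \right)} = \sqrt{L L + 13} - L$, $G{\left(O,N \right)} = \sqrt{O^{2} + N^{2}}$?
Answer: $-38072 - \sqrt{5} + 3 \sqrt{2} \approx -38070.0$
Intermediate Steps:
$G{\left(O,N \right)} = \sqrt{N^{2} + O^{2}}$
$A{\left(L \right)} = \sqrt{13 + L^{2}} - L$ ($A{\left(L \right)} = \sqrt{L^{2} + 13} - L = \sqrt{13 + L^{2}} - L$)
$J{\left(E \right)} = E - \sqrt{5} + 3 \sqrt{2}$ ($J{\left(E \right)} = E - \left(\sqrt{\left(-1\right)^{2} + \left(-2\right)^{2}} - \sqrt{13 + \left(\sqrt{\left(-1\right)^{2} + \left(-2\right)^{2}}\right)^{2}}\right) = E - \left(\sqrt{1 + 4} - \sqrt{13 + \left(\sqrt{1 + 4}\right)^{2}}\right) = E - \left(\sqrt{5} - \sqrt{13 + \left(\sqrt{5}\right)^{2}}\right) = E - \left(\sqrt{5} - \sqrt{13 + 5}\right) = E + \left(\sqrt{18} - \sqrt{5}\right) = E + \left(3 \sqrt{2} - \sqrt{5}\right) = E + \left(- \sqrt{5} + 3 \sqrt{2}\right) = E - \sqrt{5} + 3 \sqrt{2}$)
$\left(J{\left(-35 \right)} + 43203\right) - 81240 = \left(\left(-35 - \sqrt{5} + 3 \sqrt{2}\right) + 43203\right) - 81240 = \left(43168 - \sqrt{5} + 3 \sqrt{2}\right) - 81240 = -38072 - \sqrt{5} + 3 \sqrt{2}$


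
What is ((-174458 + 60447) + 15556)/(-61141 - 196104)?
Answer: 19691/51449 ≈ 0.38273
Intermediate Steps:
((-174458 + 60447) + 15556)/(-61141 - 196104) = (-114011 + 15556)/(-257245) = -98455*(-1/257245) = 19691/51449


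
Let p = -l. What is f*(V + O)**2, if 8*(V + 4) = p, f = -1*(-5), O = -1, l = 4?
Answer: 605/4 ≈ 151.25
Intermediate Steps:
f = 5
p = -4 (p = -1*4 = -4)
V = -9/2 (V = -4 + (1/8)*(-4) = -4 - 1/2 = -9/2 ≈ -4.5000)
f*(V + O)**2 = 5*(-9/2 - 1)**2 = 5*(-11/2)**2 = 5*(121/4) = 605/4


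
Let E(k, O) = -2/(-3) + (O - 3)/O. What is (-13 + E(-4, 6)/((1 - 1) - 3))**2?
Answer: 58081/324 ≈ 179.26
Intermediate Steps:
E(k, O) = 2/3 + (-3 + O)/O (E(k, O) = -2*(-1/3) + (-3 + O)/O = 2/3 + (-3 + O)/O)
(-13 + E(-4, 6)/((1 - 1) - 3))**2 = (-13 + (5/3 - 3/6)/((1 - 1) - 3))**2 = (-13 + (5/3 - 3*1/6)/(0 - 3))**2 = (-13 + (5/3 - 1/2)/(-3))**2 = (-13 + (7/6)*(-1/3))**2 = (-13 - 7/18)**2 = (-241/18)**2 = 58081/324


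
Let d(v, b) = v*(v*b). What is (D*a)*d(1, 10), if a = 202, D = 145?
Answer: 292900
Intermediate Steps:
d(v, b) = b*v² (d(v, b) = v*(b*v) = b*v²)
(D*a)*d(1, 10) = (145*202)*(10*1²) = 29290*(10*1) = 29290*10 = 292900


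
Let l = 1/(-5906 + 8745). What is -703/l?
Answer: -1995817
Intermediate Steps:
l = 1/2839 ≈ 0.00035224
-703/l = -703/1/2839 = -703*2839 = -1995817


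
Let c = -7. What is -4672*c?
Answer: 32704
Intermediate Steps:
-4672*c = -4672*(-7) = 32704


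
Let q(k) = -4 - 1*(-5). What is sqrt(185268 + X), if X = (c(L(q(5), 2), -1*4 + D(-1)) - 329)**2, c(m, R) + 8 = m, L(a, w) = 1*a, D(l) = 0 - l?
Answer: 2*sqrt(74541) ≈ 546.04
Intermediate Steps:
q(k) = 1 (q(k) = -4 + 5 = 1)
D(l) = -l
L(a, w) = a
c(m, R) = -8 + m
X = 112896 (X = ((-8 + 1) - 329)**2 = (-7 - 329)**2 = (-336)**2 = 112896)
sqrt(185268 + X) = sqrt(185268 + 112896) = sqrt(298164) = 2*sqrt(74541)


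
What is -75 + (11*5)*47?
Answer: 2510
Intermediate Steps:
-75 + (11*5)*47 = -75 + 55*47 = -75 + 2585 = 2510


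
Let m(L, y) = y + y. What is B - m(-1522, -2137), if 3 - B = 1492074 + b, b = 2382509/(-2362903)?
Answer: -3515517612182/2362903 ≈ -1.4878e+6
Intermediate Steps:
m(L, y) = 2*y
b = -2382509/2362903 (b = 2382509*(-1/2362903) = -2382509/2362903 ≈ -1.0083)
B = -3525616659604/2362903 (B = 3 - (1492074 - 2382509/2362903) = 3 - 1*3525623748313/2362903 = 3 - 3525623748313/2362903 = -3525616659604/2362903 ≈ -1.4921e+6)
B - m(-1522, -2137) = -3525616659604/2362903 - 2*(-2137) = -3525616659604/2362903 - 1*(-4274) = -3525616659604/2362903 + 4274 = -3515517612182/2362903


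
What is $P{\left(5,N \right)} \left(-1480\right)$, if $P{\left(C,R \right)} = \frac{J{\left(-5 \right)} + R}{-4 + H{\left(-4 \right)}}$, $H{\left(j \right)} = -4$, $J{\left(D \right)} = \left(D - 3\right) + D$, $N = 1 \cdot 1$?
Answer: $-2220$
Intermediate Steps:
$N = 1$
$J{\left(D \right)} = -3 + 2 D$ ($J{\left(D \right)} = \left(-3 + D\right) + D = -3 + 2 D$)
$P{\left(C,R \right)} = \frac{13}{8} - \frac{R}{8}$ ($P{\left(C,R \right)} = \frac{\left(-3 + 2 \left(-5\right)\right) + R}{-4 - 4} = \frac{\left(-3 - 10\right) + R}{-8} = \left(-13 + R\right) \left(- \frac{1}{8}\right) = \frac{13}{8} - \frac{R}{8}$)
$P{\left(5,N \right)} \left(-1480\right) = \left(\frac{13}{8} - \frac{1}{8}\right) \left(-1480\right) = \frac{3}{2} \left(-1480\right) = -2220$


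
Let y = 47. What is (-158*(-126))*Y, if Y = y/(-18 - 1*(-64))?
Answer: 467838/23 ≈ 20341.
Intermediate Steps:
Y = 47/46 (Y = 47/(-18 - 1*(-64)) = 47/(-18 + 64) = 47/46 ≈ 1.0217)
(-158*(-126))*Y = -158*(-126)*(47/46) = 19908*(47/46) = 467838/23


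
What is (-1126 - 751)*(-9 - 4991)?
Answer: 9385000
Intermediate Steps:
(-1126 - 751)*(-9 - 4991) = -1877*(-5000) = 9385000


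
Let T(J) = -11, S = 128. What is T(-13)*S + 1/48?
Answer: -67583/48 ≈ -1408.0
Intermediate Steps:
T(-13)*S + 1/48 = -11*128 + 1/48 = -1408 + 1/48 = -67583/48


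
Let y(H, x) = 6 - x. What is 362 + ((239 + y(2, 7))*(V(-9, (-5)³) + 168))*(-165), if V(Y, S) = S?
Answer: -1688248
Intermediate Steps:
362 + ((239 + y(2, 7))*(V(-9, (-5)³) + 168))*(-165) = 362 + ((239 + (6 - 1*7))*((-5)³ + 168))*(-165) = 362 + ((239 + (6 - 7))*(-125 + 168))*(-165) = 362 + ((239 - 1)*43)*(-165) = 362 + (238*43)*(-165) = 362 + 10234*(-165) = 362 - 1688610 = -1688248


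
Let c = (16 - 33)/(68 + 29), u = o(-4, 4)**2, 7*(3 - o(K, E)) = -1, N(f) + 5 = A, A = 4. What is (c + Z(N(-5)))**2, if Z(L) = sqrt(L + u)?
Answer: 4107076/461041 - 34*sqrt(435)/679 ≈ 7.8639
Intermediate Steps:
N(f) = -1 (N(f) = -5 + 4 = -1)
o(K, E) = 22/7 (o(K, E) = 3 - 1/7*(-1) = 3 + 1/7 = 22/7)
u = 484/49 (u = (22/7)**2 = 484/49 ≈ 9.8775)
c = -17/97 ≈ -0.17526
Z(L) = sqrt(484/49 + L) (Z(L) = sqrt(L + 484/49) = sqrt(484/49 + L))
(c + Z(N(-5)))**2 = (-17/97 + sqrt(484 + 49*(-1))/7)**2 = (-17/97 + sqrt(484 - 49)/7)**2 = (-17/97 + sqrt(435)/7)**2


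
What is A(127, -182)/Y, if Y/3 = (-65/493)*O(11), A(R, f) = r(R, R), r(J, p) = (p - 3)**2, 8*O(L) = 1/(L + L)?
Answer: -1334144768/195 ≈ -6.8418e+6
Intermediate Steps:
O(L) = 1/(16*L) (O(L) = 1/(8*(L + L)) = 1/(8*((2*L))) = (1/(2*L))/8 = 1/(16*L))
r(J, p) = (-3 + p)**2
A(R, f) = (-3 + R)**2
Y = -195/86768 (Y = 3*((-65/493)*((1/16)/11)) = 3*((-65*1/493)*((1/16)*(1/11))) = 3*(-65/493*1/176) = 3*(-65/86768) = -195/86768 ≈ -0.0022474)
A(127, -182)/Y = (-3 + 127)**2/(-195/86768) = 124**2*(-86768/195) = 15376*(-86768/195) = -1334144768/195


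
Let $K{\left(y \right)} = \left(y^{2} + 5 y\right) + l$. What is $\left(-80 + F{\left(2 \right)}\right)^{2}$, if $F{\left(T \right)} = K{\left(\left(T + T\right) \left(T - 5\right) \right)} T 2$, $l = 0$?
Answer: $65536$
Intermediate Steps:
$K{\left(y \right)} = y^{2} + 5 y$ ($K{\left(y \right)} = \left(y^{2} + 5 y\right) + 0 = y^{2} + 5 y$)
$F{\left(T \right)} = 4 T^{2} \left(-5 + T\right) \left(5 + 2 T \left(-5 + T\right)\right)$ ($F{\left(T \right)} = \left(T + T\right) \left(T - 5\right) \left(5 + \left(T + T\right) \left(T - 5\right)\right) T 2 = 2 T \left(-5 + T\right) \left(5 + 2 T \left(-5 + T\right)\right) T 2 = 2 T^{2} \left(-5 + T\right) \left(5 + 2 T \left(-5 + T\right)\right) 2 = 4 T^{2} \left(-5 + T\right) \left(5 + 2 T \left(-5 + T\right)\right)$)
$\left(-80 + F{\left(2 \right)}\right)^{2} = \left(-80 + 4 \cdot 2^{2} \left(-5 + 2\right) \left(5 + 2 \cdot 2 \left(-5 + 2\right)\right)\right)^{2} = \left(-80 + 4 \cdot 4 \left(-3\right) \left(5 + 2 \cdot 2 \left(-3\right)\right)\right)^{2} = \left(-80 + 4 \cdot 4 \left(-3\right) \left(5 - 12\right)\right)^{2} = \left(-80 + 4 \cdot 4 \left(-3\right) \left(-7\right)\right)^{2} = \left(-80 + 336\right)^{2} = 256^{2} = 65536$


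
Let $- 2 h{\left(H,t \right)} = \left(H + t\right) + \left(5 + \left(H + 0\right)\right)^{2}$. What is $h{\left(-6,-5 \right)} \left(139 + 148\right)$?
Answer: $1435$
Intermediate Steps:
$h{\left(H,t \right)} = - \frac{H}{2} - \frac{t}{2} - \frac{\left(5 + H\right)^{2}}{2}$ ($h{\left(H,t \right)} = - \frac{\left(H + t\right) + \left(5 + \left(H + 0\right)\right)^{2}}{2} = - \frac{\left(H + t\right) + \left(5 + H\right)^{2}}{2} = - \frac{H + t + \left(5 + H\right)^{2}}{2} = - \frac{H}{2} - \frac{t}{2} - \frac{\left(5 + H\right)^{2}}{2}$)
$h{\left(-6,-5 \right)} \left(139 + 148\right) = \left(\left(- \frac{1}{2}\right) \left(-6\right) - - \frac{5}{2} - \frac{\left(5 - 6\right)^{2}}{2}\right) \left(139 + 148\right) = \left(3 + \frac{5}{2} - \frac{\left(-1\right)^{2}}{2}\right) 287 = \left(3 + \frac{5}{2} - \frac{1}{2}\right) 287 = 5 \cdot 287 = 1435$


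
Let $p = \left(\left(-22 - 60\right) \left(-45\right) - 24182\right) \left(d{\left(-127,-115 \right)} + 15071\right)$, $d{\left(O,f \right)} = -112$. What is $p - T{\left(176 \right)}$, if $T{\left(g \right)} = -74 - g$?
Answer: $-306539578$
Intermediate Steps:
$p = -306539828$ ($p = \left(\left(-22 - 60\right) \left(-45\right) - 24182\right) \left(-112 + 15071\right) = \left(\left(-82\right) \left(-45\right) - 24182\right) 14959 = \left(3690 - 24182\right) 14959 = \left(-20492\right) 14959 = -306539828$)
$p - T{\left(176 \right)} = -306539828 - \left(-74 - 176\right) = -306539828 - -250 = -306539828 + 250 = -306539578$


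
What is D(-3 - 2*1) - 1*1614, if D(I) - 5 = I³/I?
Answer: -1584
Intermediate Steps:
D(I) = 5 + I² (D(I) = 5 + I³/I = 5 + I²)
D(-3 - 2*1) - 1*1614 = (5 + (-3 - 2*1)²) - 1*1614 = (5 + (-3 - 2)²) - 1614 = (5 + (-5)²) - 1614 = (5 + 25) - 1614 = 30 - 1614 = -1584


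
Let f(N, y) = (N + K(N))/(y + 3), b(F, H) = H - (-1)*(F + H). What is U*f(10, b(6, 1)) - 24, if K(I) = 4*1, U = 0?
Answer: -24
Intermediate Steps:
b(F, H) = F + 2*H (b(F, H) = H - (-F - H) = H + (F + H) = F + 2*H)
K(I) = 4
f(N, y) = (4 + N)/(3 + y) (f(N, y) = (N + 4)/(y + 3) = (4 + N)/(3 + y))
U*f(10, b(6, 1)) - 24 = 0*((4 + 10)/(3 + (6 + 2*1))) - 24 = 0*(14/(3 + (6 + 2))) - 24 = 0*(14/(3 + 8)) - 24 = 0*(14/11) - 24 = 0 - 24 = -24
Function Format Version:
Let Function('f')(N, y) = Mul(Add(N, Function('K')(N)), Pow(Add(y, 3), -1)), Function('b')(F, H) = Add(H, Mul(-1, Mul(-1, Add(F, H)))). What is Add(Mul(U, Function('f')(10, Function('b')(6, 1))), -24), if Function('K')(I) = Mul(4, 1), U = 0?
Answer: -24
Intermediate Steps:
Function('b')(F, H) = Add(F, Mul(2, H)) (Function('b')(F, H) = Add(H, Mul(-1, Add(Mul(-1, F), Mul(-1, H)))) = Add(H, Add(F, H)) = Add(F, Mul(2, H)))
Function('K')(I) = 4
Function('f')(N, y) = Mul(Pow(Add(3, y), -1), Add(4, N)) (Function('f')(N, y) = Mul(Add(N, 4), Pow(Add(y, 3), -1)) = Mul(Add(4, N), Pow(Add(3, y), -1)) = Mul(Pow(Add(3, y), -1), Add(4, N)))
Add(Mul(U, Function('f')(10, Function('b')(6, 1))), -24) = Add(Mul(0, Mul(Pow(Add(3, Add(6, Mul(2, 1))), -1), Add(4, 10))), -24) = Add(Mul(0, Mul(Pow(Add(3, Add(6, 2)), -1), 14)), -24) = Add(Mul(0, Mul(Pow(Add(3, 8), -1), 14)), -24) = Add(Mul(0, Mul(Pow(11, -1), 14)), -24) = Add(Mul(0, Mul(Rational(1, 11), 14)), -24) = Add(Mul(0, Rational(14, 11)), -24) = Add(0, -24) = -24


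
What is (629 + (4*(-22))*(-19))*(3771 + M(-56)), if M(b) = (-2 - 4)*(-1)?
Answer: 8690877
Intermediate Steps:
M(b) = 6 (M(b) = -6*(-1) = 6)
(629 + (4*(-22))*(-19))*(3771 + M(-56)) = (629 + (4*(-22))*(-19))*(3771 + 6) = (629 - 88*(-19))*3777 = (629 + 1672)*3777 = 2301*3777 = 8690877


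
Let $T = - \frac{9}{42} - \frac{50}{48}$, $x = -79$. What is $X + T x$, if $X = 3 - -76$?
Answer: $\frac{29941}{168} \approx 178.22$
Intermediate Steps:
$X = 79$ ($X = 3 + 76 = 79$)
$T = - \frac{211}{168}$ ($T = \left(-9\right) \frac{1}{42} - \frac{25}{24} = - \frac{3}{14} - \frac{25}{24} = - \frac{211}{168} \approx -1.256$)
$X + T x = 79 - - \frac{16669}{168} = 79 + \frac{16669}{168} = \frac{29941}{168}$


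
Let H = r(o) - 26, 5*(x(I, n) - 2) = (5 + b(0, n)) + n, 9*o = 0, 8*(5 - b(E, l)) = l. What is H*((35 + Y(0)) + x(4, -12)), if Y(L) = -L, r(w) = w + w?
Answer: -4797/5 ≈ -959.40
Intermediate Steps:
b(E, l) = 5 - l/8
o = 0 (o = (⅑)*0 = 0)
x(I, n) = 4 + 7*n/40 (x(I, n) = 2 + ((5 + (5 - n/8)) + n)/5 = 2 + ((10 - n/8) + n)/5 = 2 + (10 + 7*n/8)/5 = 2 + (2 + 7*n/40) = 4 + 7*n/40)
r(w) = 2*w
H = -26 (H = 2*0 - 26 = 0 - 26 = -26)
H*((35 + Y(0)) + x(4, -12)) = -26*((35 - 1*0) + (4 + (7/40)*(-12))) = -26*((35 + 0) + (4 - 21/10)) = -26*(35 + 19/10) = -26*369/10 = -4797/5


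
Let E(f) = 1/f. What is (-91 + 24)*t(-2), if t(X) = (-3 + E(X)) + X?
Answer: 737/2 ≈ 368.50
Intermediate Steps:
t(X) = -3 + X + 1/X (t(X) = (-3 + 1/X) + X = -3 + X + 1/X)
(-91 + 24)*t(-2) = (-91 + 24)*(-3 - 2 + 1/(-2)) = -67*(-3 - 2 - ½) = -67*(-11/2) = 737/2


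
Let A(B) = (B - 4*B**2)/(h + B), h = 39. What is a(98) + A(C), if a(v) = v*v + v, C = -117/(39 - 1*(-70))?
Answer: 112095177/11554 ≈ 9701.8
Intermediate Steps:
C = -117/109 (C = -117/(39 + 70) = -117/109 ≈ -1.0734)
a(v) = v + v**2 (a(v) = v**2 + v = v + v**2)
A(B) = (B - 4*B**2)/(39 + B)
a(98) + A(C) = 98*(1 + 98) - 117*(1 - 4*(-117/109))/(109*(39 - 117/109)) = 98*99 - 117*(1 + 468/109)/(109*4134/109) = 9702 - 117/109*109/4134*577/109 = 9702 - 1731/11554 = 112095177/11554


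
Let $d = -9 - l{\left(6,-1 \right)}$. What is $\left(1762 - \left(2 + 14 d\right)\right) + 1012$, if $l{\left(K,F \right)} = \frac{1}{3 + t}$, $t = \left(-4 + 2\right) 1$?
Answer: $2912$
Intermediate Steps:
$t = -2$ ($t = \left(-2\right) 1 = -2$)
$l{\left(K,F \right)} = 1$ ($l{\left(K,F \right)} = \frac{1}{3 - 2} = 1^{-1} = 1$)
$d = -10$ ($d = -9 - 1 = -10$)
$\left(1762 - \left(2 + 14 d\right)\right) + 1012 = \left(1762 - -138\right) + 1012 = \left(1762 + \left(-2 + 140\right)\right) + 1012 = \left(1762 + 138\right) + 1012 = 1900 + 1012 = 2912$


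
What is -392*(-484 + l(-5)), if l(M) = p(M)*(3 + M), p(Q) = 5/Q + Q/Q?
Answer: 189728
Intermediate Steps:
p(Q) = 1 + 5/Q (p(Q) = 5/Q + 1 = 1 + 5/Q)
l(M) = (3 + M)*(5 + M)/M (l(M) = ((5 + M)/M)*(3 + M) = (3 + M)*(5 + M)/M)
-392*(-484 + l(-5)) = -392*(-484 + (8 - 5 + 15/(-5))) = -392*(-484 + (8 - 5 + 15*(-⅕))) = -392*(-484 + (8 - 5 - 3)) = -392*(-484 + 0) = -392*(-484) = 189728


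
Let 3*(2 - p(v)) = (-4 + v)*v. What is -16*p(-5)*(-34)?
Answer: -7072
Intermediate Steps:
p(v) = 2 - v*(-4 + v)/3 (p(v) = 2 - (-4 + v)*v/3 = 2 - v*(-4 + v)/3)
-16*p(-5)*(-34) = -16*(2 - ⅓*(-5)² + (4/3)*(-5))*(-34) = -16*(2 - ⅓*25 - 20/3)*(-34) = -16*(2 - 25/3 - 20/3)*(-34) = -16*(-13)*(-34) = 208*(-34) = -7072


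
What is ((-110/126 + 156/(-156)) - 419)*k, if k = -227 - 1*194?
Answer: 11162815/63 ≈ 1.7719e+5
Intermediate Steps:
k = -421 (k = -227 - 194 = -421)
((-110/126 + 156/(-156)) - 419)*k = ((-110/126 + 156/(-156)) - 419)*(-421) = ((-110*1/126 + 156*(-1/156)) - 419)*(-421) = ((-55/63 - 1) - 419)*(-421) = (-118/63 - 419)*(-421) = -26515/63*(-421) = 11162815/63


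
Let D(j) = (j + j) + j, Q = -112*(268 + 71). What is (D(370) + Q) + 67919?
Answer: 31061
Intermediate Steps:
Q = -37968 (Q = -112*339 = -37968)
D(j) = 3*j (D(j) = 2*j + j = 3*j)
(D(370) + Q) + 67919 = (3*370 - 37968) + 67919 = (1110 - 37968) + 67919 = -36858 + 67919 = 31061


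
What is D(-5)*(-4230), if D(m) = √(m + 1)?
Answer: -8460*I ≈ -8460.0*I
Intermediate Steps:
D(m) = √(1 + m)
D(-5)*(-4230) = √(1 - 5)*(-4230) = √(-4)*(-4230) = (2*I)*(-4230) = -8460*I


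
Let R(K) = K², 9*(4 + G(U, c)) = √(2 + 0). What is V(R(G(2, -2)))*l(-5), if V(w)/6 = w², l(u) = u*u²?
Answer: -423793000/2187 + 5192000*√2/243 ≈ -1.6356e+5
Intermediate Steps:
G(U, c) = -4 + √2/9 (G(U, c) = -4 + √(2 + 0)/9 = -4 + √2/9)
l(u) = u³
V(w) = 6*w²
V(R(G(2, -2)))*l(-5) = (6*((-4 + √2/9)²)²)*(-5)³ = (6*(-4 + √2/9)⁴)*(-125) = -750*(-4 + √2/9)⁴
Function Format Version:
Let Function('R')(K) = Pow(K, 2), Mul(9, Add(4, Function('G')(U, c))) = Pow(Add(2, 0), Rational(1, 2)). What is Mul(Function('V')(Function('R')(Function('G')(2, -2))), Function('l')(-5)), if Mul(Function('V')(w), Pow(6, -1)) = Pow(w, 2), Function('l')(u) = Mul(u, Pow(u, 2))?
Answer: Add(Rational(-423793000, 2187), Mul(Rational(5192000, 243), Pow(2, Rational(1, 2)))) ≈ -1.6356e+5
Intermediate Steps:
Function('G')(U, c) = Add(-4, Mul(Rational(1, 9), Pow(2, Rational(1, 2)))) (Function('G')(U, c) = Add(-4, Mul(Rational(1, 9), Pow(Add(2, 0), Rational(1, 2)))) = Add(-4, Mul(Rational(1, 9), Pow(2, Rational(1, 2)))))
Function('l')(u) = Pow(u, 3)
Function('V')(w) = Mul(6, Pow(w, 2))
Mul(Function('V')(Function('R')(Function('G')(2, -2))), Function('l')(-5)) = Mul(Mul(6, Pow(Pow(Add(-4, Mul(Rational(1, 9), Pow(2, Rational(1, 2)))), 2), 2)), Pow(-5, 3)) = Mul(Mul(6, Pow(Add(-4, Mul(Rational(1, 9), Pow(2, Rational(1, 2)))), 4)), -125) = Mul(-750, Pow(Add(-4, Mul(Rational(1, 9), Pow(2, Rational(1, 2)))), 4))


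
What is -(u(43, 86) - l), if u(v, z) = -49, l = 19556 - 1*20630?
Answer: -1025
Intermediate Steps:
l = -1074 (l = 19556 - 20630 = -1074)
-(u(43, 86) - l) = -(-49 - 1*(-1074)) = -(-49 + 1074) = -1*1025 = -1025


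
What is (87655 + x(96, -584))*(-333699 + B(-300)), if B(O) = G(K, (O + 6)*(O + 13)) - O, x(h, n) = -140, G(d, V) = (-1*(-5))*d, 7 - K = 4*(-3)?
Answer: -29169099560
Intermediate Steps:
K = 19 (K = 7 - 4*(-3) = 7 - 1*(-12) = 7 + 12 = 19)
G(d, V) = 5*d
B(O) = 95 - O (B(O) = 5*19 - O = 95 - O)
(87655 + x(96, -584))*(-333699 + B(-300)) = (87655 - 140)*(-333699 + (95 - 1*(-300))) = 87515*(-333699 + (95 + 300)) = 87515*(-333699 + 395) = 87515*(-333304) = -29169099560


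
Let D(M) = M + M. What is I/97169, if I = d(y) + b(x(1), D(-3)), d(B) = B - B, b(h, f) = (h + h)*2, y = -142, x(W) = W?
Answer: 4/97169 ≈ 4.1165e-5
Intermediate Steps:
D(M) = 2*M
b(h, f) = 4*h (b(h, f) = (2*h)*2 = 4*h)
d(B) = 0
I = 4 (I = 0 + 4*1 = 0 + 4 = 4)
I/97169 = 4/97169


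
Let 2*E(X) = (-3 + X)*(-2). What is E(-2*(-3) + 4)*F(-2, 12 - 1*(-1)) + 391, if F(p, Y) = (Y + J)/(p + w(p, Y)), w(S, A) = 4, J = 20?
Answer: 551/2 ≈ 275.50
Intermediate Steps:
E(X) = 3 - X (E(X) = ((-3 + X)*(-2))/2 = (6 - 2*X)/2 = 3 - X)
F(p, Y) = (20 + Y)/(4 + p) (F(p, Y) = (Y + 20)/(p + 4) = (20 + Y)/(4 + p))
E(-2*(-3) + 4)*F(-2, 12 - 1*(-1)) + 391 = (3 - (-2*(-3) + 4))*((20 + (12 - 1*(-1)))/(4 - 2)) + 391 = (3 - (6 + 4))*((20 + (12 + 1))/2) + 391 = (3 - 1*10)*((20 + 13)/2) + 391 = (3 - 10)*((½)*33) + 391 = -7*33/2 + 391 = -231/2 + 391 = 551/2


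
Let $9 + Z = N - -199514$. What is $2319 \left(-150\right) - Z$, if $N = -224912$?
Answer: $-322443$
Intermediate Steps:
$Z = -25407$ ($Z = -9 - 25398 = -25407$)
$2319 \left(-150\right) - Z = 2319 \left(-150\right) - -25407 = -347850 + 25407 = -322443$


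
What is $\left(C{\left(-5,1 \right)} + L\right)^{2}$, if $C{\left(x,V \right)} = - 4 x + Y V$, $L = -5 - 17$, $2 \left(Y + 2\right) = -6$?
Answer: $49$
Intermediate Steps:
$Y = -5$ ($Y = -2 + \frac{1}{2} \left(-6\right) = -2 - 3 = -5$)
$L = -22$ ($L = -5 - 17 = -22$)
$C{\left(x,V \right)} = - 5 V - 4 x$ ($C{\left(x,V \right)} = - 4 x - 5 V = - 5 V - 4 x$)
$\left(C{\left(-5,1 \right)} + L\right)^{2} = \left(\left(\left(-5\right) 1 - -20\right) - 22\right)^{2} = \left(\left(-5 + 20\right) - 22\right)^{2} = \left(15 - 22\right)^{2} = \left(-7\right)^{2} = 49$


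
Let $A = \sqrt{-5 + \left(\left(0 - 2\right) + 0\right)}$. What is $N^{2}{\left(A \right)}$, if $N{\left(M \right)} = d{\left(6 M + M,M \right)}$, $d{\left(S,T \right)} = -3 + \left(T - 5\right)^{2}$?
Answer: $-475 - 300 i \sqrt{7} \approx -475.0 - 793.73 i$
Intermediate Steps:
$A = i \sqrt{7}$ ($A = \sqrt{-5 + \left(-2 + 0\right)} = \sqrt{-5 - 2} = \sqrt{-7} = i \sqrt{7} \approx 2.6458 i$)
$d{\left(S,T \right)} = -3 + \left(-5 + T\right)^{2}$
$N{\left(M \right)} = -3 + \left(-5 + M\right)^{2}$
$N^{2}{\left(A \right)} = \left(-3 + \left(-5 + i \sqrt{7}\right)^{2}\right)^{2}$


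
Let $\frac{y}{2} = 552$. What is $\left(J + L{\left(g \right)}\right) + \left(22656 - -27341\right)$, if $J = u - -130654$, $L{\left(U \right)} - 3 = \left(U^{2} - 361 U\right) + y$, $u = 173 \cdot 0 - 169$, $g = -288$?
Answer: $368501$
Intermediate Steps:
$y = 1104$ ($y = 2 \cdot 552 = 1104$)
$u = -169$ ($u = 0 - 169 = -169$)
$L{\left(U \right)} = 1107 + U^{2} - 361 U$ ($L{\left(U \right)} = 3 + \left(\left(U^{2} - 361 U\right) + 1104\right) = 3 + \left(1104 + U^{2} - 361 U\right) = 1107 + U^{2} - 361 U$)
$J = 130485$ ($J = -169 - -130654 = -169 + 130654 = 130485$)
$\left(J + L{\left(g \right)}\right) + \left(22656 - -27341\right) = \left(130485 + \left(1107 + \left(-288\right)^{2} - -103968\right)\right) + \left(22656 - -27341\right) = \left(130485 + \left(1107 + 82944 + 103968\right)\right) + \left(22656 + 27341\right) = \left(130485 + 188019\right) + 49997 = 318504 + 49997 = 368501$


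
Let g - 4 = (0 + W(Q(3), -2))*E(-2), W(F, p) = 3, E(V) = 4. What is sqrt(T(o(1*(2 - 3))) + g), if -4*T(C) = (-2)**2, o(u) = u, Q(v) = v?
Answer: sqrt(15) ≈ 3.8730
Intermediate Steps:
T(C) = -1 (T(C) = -1/4*(-2)**2 = -1/4*4 = -1)
g = 16 (g = 4 + (0 + 3)*4 = 4 + 3*4 = 4 + 12 = 16)
sqrt(T(o(1*(2 - 3))) + g) = sqrt(-1 + 16) = sqrt(15)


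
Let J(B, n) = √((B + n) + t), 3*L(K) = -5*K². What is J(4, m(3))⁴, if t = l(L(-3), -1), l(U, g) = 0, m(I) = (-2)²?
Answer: 64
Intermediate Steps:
L(K) = -5*K²/3 (L(K) = (-5*K²)/3 = -5*K²/3)
m(I) = 4
t = 0
J(B, n) = √(B + n) (J(B, n) = √((B + n) + 0) = √(B + n))
J(4, m(3))⁴ = (√(4 + 4))⁴ = (√8)⁴ = (2*√2)⁴ = 64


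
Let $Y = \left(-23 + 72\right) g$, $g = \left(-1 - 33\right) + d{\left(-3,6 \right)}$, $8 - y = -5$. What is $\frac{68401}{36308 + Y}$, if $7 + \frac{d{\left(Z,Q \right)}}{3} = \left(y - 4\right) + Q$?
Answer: $\frac{68401}{35818} \approx 1.9097$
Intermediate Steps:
$y = 13$ ($y = 8 - -5 = 8 + 5 = 13$)
$d{\left(Z,Q \right)} = 6 + 3 Q$ ($d{\left(Z,Q \right)} = -21 + 3 \left(\left(13 - 4\right) + Q\right) = -21 + 3 \left(9 + Q\right) = -21 + \left(27 + 3 Q\right) = 6 + 3 Q$)
$g = -10$ ($g = \left(-1 - 33\right) + \left(6 + 3 \cdot 6\right) = -34 + \left(6 + 18\right) = -34 + 24 = -10$)
$Y = -490$ ($Y = \left(-23 + 72\right) \left(-10\right) = 49 \left(-10\right) = -490$)
$\frac{68401}{36308 + Y} = \frac{68401}{36308 - 490} = \frac{68401}{35818}$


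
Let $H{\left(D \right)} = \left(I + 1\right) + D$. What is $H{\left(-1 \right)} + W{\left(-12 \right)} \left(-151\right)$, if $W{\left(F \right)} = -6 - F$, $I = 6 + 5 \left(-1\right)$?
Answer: $-905$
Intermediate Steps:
$I = 1$ ($I = 6 - 5 = 1$)
$H{\left(D \right)} = 2 + D$ ($H{\left(D \right)} = \left(1 + 1\right) + D = 2 + D$)
$H{\left(-1 \right)} + W{\left(-12 \right)} \left(-151\right) = \left(2 - 1\right) + \left(-6 - -12\right) \left(-151\right) = 1 + \left(-6 + 12\right) \left(-151\right) = 1 + 6 \left(-151\right) = 1 - 906 = -905$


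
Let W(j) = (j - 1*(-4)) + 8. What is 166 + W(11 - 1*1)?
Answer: 188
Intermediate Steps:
W(j) = 12 + j (W(j) = (j + 4) + 8 = (4 + j) + 8 = 12 + j)
166 + W(11 - 1*1) = 166 + (12 + (11 - 1*1)) = 166 + (12 + (11 - 1)) = 166 + (12 + 10) = 166 + 22 = 188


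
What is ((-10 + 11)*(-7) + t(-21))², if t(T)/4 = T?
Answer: 8281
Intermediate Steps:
t(T) = 4*T
((-10 + 11)*(-7) + t(-21))² = ((-10 + 11)*(-7) + 4*(-21))² = (1*(-7) - 84)² = (-7 - 84)² = (-91)² = 8281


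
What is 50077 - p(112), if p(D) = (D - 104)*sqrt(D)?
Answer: 50077 - 32*sqrt(7) ≈ 49992.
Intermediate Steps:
p(D) = sqrt(D)*(-104 + D) (p(D) = (-104 + D)*sqrt(D) = sqrt(D)*(-104 + D))
50077 - p(112) = 50077 - sqrt(112)*(-104 + 112) = 50077 - 4*sqrt(7)*8 = 50077 - 32*sqrt(7)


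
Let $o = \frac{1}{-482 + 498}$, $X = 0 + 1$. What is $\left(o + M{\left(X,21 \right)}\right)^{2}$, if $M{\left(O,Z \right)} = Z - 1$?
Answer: $\frac{103041}{256} \approx 402.5$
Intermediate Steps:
$X = 1$
$M{\left(O,Z \right)} = -1 + Z$ ($M{\left(O,Z \right)} = Z - 1 = -1 + Z$)
$o = \frac{1}{16} \approx 0.0625$
$\left(o + M{\left(X,21 \right)}\right)^{2} = \left(\frac{1}{16} + \left(-1 + 21\right)\right)^{2} = \left(\frac{1}{16} + 20\right)^{2} = \left(\frac{321}{16}\right)^{2} = \frac{103041}{256}$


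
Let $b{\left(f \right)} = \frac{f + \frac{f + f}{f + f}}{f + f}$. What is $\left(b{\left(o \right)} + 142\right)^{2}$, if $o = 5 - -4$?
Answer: $\frac{1646089}{81} \approx 20322.0$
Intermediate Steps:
$o = 9$ ($o = 5 + 4 = 9$)
$b{\left(f \right)} = \frac{1 + f}{2 f}$ ($b{\left(f \right)} = \frac{f + \frac{2 f}{2 f}}{2 f} = \left(f + 2 f \frac{1}{2 f}\right) \frac{1}{2 f} = \left(f + 1\right) \frac{1}{2 f} = \left(1 + f\right) \frac{1}{2 f} = \frac{1 + f}{2 f}$)
$\left(b{\left(o \right)} + 142\right)^{2} = \left(\frac{1 + 9}{2 \cdot 9} + 142\right)^{2} = \left(\frac{1}{2} \cdot \frac{1}{9} \cdot 10 + 142\right)^{2} = \left(\frac{5}{9} + 142\right)^{2} = \left(\frac{1283}{9}\right)^{2} = \frac{1646089}{81}$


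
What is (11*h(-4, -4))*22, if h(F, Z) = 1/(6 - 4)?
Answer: 121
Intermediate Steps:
h(F, Z) = ½ (h(F, Z) = 1/2 = ½)
(11*h(-4, -4))*22 = (11*(½))*22 = (11/2)*22 = 121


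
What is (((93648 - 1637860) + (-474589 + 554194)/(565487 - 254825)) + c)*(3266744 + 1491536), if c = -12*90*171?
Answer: -141982043820898540/17259 ≈ -8.2265e+12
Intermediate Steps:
c = -184680 (c = -1080*171 = -184680)
(((93648 - 1637860) + (-474589 + 554194)/(565487 - 254825)) + c)*(3266744 + 1491536) = (((93648 - 1637860) + (-474589 + 554194)/(565487 - 254825)) - 184680)*(3266744 + 1491536) = ((-1544212 + 79605/310662) - 184680)*4758280 = ((-1544212 + 79605*(1/310662)) - 184680)*4758280 = ((-1544212 + 8845/34518) - 184680)*4758280 = (-53303100971/34518 - 184680)*4758280 = -59677885211/34518*4758280 = -141982043820898540/17259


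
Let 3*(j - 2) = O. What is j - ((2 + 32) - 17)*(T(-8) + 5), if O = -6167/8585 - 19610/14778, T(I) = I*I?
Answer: -222975370733/190303695 ≈ -1171.7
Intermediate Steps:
T(I) = I²
O = -129743888/63434565 (O = -6167*1/8585 - 19610*1/14778 = -6167/8585 - 9805/7389 = -129743888/63434565 ≈ -2.0453)
j = 250863502/190303695 (j = 2 + (⅓)*(-129743888/63434565) = 2 - 129743888/190303695 = 250863502/190303695 ≈ 1.3182)
j - ((2 + 32) - 17)*(T(-8) + 5) = 250863502/190303695 - ((2 + 32) - 17)*((-8)² + 5) = 250863502/190303695 - (34 - 17)*(64 + 5) = 250863502/190303695 - 17*69 = 250863502/190303695 - 1*1173 = 250863502/190303695 - 1173 = -222975370733/190303695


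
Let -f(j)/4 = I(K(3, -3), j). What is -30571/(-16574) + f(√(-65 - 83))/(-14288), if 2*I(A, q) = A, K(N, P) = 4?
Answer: 13654095/7400291 ≈ 1.8451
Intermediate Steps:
I(A, q) = A/2
f(j) = -8 (f(j) = -2*4 = -4*2 = -8)
-30571/(-16574) + f(√(-65 - 83))/(-14288) = -30571/(-16574) - 8/(-14288) = -30571*(-1/16574) - 8*(-1/14288) = 30571/16574 + 1/1786 = 13654095/7400291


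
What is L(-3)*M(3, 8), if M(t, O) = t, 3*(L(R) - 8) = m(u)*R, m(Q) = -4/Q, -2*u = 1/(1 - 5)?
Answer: 120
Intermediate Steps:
u = 1/8 (u = -1/(2*(1 - 5)) = -1/2/(-4) = -1/2*(-1/4) = 1/8 ≈ 0.12500)
L(R) = 8 - 32*R/3 (L(R) = 8 + ((-4/1/8)*R)/3 = 8 + ((-4*8)*R)/3 = 8 + (-32*R)/3 = 8 - 32*R/3)
L(-3)*M(3, 8) = (8 - 32/3*(-3))*3 = (8 + 32)*3 = 40*3 = 120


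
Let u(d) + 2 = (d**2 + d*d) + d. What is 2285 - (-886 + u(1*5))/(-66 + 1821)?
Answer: 4011008/1755 ≈ 2285.5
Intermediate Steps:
u(d) = -2 + d + 2*d**2 (u(d) = -2 + ((d**2 + d*d) + d) = -2 + ((d**2 + d**2) + d) = -2 + (2*d**2 + d) = -2 + (d + 2*d**2) = -2 + d + 2*d**2)
2285 - (-886 + u(1*5))/(-66 + 1821) = 2285 - (-886 + (-2 + 1*5 + 2*(1*5)**2))/(-66 + 1821) = 2285 - (-886 + (-2 + 5 + 2*5**2))/1755 = 2285 - (-886 + (-2 + 5 + 2*25))/1755 = 2285 - (-886 + (-2 + 5 + 50))/1755 = 2285 - (-886 + 53)/1755 = 2285 - (-833)/1755 = 2285 - 1*(-833/1755) = 2285 + 833/1755 = 4011008/1755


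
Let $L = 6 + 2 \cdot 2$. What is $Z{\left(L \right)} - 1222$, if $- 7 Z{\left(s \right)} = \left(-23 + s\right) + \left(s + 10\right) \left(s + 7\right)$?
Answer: $- \frac{8881}{7} \approx -1268.7$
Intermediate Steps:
$L = 10$ ($L = 6 + 4 = 10$)
$Z{\left(s \right)} = \frac{23}{7} - \frac{s}{7} - \frac{\left(7 + s\right) \left(10 + s\right)}{7}$ ($Z{\left(s \right)} = - \frac{\left(-23 + s\right) + \left(s + 10\right) \left(s + 7\right)}{7} = - \frac{\left(-23 + s\right) + \left(10 + s\right) \left(7 + s\right)}{7} = - \frac{\left(-23 + s\right) + \left(7 + s\right) \left(10 + s\right)}{7} = - \frac{-23 + s + \left(7 + s\right) \left(10 + s\right)}{7} = \frac{23}{7} - \frac{s}{7} - \frac{\left(7 + s\right) \left(10 + s\right)}{7}$)
$Z{\left(L \right)} - 1222 = \left(- \frac{47}{7} - \frac{180}{7} - \frac{10^{2}}{7}\right) - 1222 = \left(- \frac{47}{7} - \frac{180}{7} - \frac{100}{7}\right) - 1222 = - \frac{327}{7} - 1222 = - \frac{8881}{7}$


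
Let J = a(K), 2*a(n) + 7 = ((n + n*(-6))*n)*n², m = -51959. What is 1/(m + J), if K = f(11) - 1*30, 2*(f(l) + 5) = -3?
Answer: -32/143654005 ≈ -2.2276e-7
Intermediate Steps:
f(l) = -13/2 (f(l) = -5 + (½)*(-3) = -5 - 3/2 = -13/2)
K = -73/2 (K = -13/2 - 1*30 = -13/2 - 30 = -73/2 ≈ -36.500)
a(n) = -7/2 - 5*n⁴/2 (a(n) = -7/2 + (((n + n*(-6))*n)*n²)/2 = -7/2 + (((n - 6*n)*n)*n²)/2 = -7/2 + (((-5*n)*n)*n²)/2 = -7/2 + ((-5*n²)*n²)/2 = -7/2 + (-5*n⁴)/2 = -7/2 - 5*n⁴/2)
J = -141991317/32 (J = -7/2 - 5*(-73/2)⁴/2 = -7/2 - 5/2*28398241/16 = -7/2 - 141991205/32 = -141991317/32 ≈ -4.4372e+6)
1/(m + J) = 1/(-51959 - 141991317/32) = 1/(-143654005/32) = -32/143654005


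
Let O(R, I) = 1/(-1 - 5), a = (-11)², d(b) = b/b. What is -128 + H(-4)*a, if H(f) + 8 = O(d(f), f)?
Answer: -6697/6 ≈ -1116.2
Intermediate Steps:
d(b) = 1
a = 121
O(R, I) = -⅙ (O(R, I) = 1/(-6) = -⅙)
H(f) = -49/6 (H(f) = -8 - ⅙ = -49/6)
-128 + H(-4)*a = -128 - 49/6*121 = -128 - 5929/6 = -6697/6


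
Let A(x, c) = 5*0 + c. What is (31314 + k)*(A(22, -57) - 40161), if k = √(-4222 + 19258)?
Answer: -1259386452 - 80436*√3759 ≈ -1.2643e+9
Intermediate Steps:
k = 2*√3759 (k = √15036 = 2*√3759 ≈ 122.62)
A(x, c) = c (A(x, c) = 0 + c = c)
(31314 + k)*(A(22, -57) - 40161) = (31314 + 2*√3759)*(-57 - 40161) = (31314 + 2*√3759)*(-40218) = -1259386452 - 80436*√3759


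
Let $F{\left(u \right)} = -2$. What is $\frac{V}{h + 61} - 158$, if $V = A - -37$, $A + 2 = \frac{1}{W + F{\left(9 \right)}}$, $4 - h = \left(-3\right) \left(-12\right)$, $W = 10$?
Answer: $- \frac{36375}{232} \approx -156.79$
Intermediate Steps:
$h = -32$ ($h = 4 - \left(-3\right) \left(-12\right) = 4 - 36 = -32$)
$A = - \frac{15}{8}$ ($A = -2 + \frac{1}{10 - 2} = -2 + \frac{1}{8} = - \frac{15}{8} \approx -1.875$)
$V = \frac{281}{8}$ ($V = - \frac{15}{8} - -37 = - \frac{15}{8} + 37 = \frac{281}{8} \approx 35.125$)
$\frac{V}{h + 61} - 158 = \frac{281}{8 \left(-32 + 61\right)} - 158 = \frac{281}{8 \cdot 29} - 158 = \frac{281}{8} \cdot \frac{1}{29} - 158 = \frac{281}{232} - 158 = - \frac{36375}{232}$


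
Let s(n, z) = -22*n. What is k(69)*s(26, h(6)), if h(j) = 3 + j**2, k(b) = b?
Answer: -39468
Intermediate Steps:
k(69)*s(26, h(6)) = 69*(-22*26) = 69*(-572) = -39468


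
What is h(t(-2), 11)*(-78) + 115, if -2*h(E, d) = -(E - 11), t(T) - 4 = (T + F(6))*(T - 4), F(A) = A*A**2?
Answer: 50464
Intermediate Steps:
F(A) = A**3
t(T) = 4 + (-4 + T)*(216 + T) (t(T) = 4 + (T + 6**3)*(T - 4) = 4 + (T + 216)*(-4 + T) = 4 + (216 + T)*(-4 + T) = 4 + (-4 + T)*(216 + T))
h(E, d) = -11/2 + E/2 (h(E, d) = -(-1)*(E - 11)/2 = -(-1)*(-11 + E)/2 = -(11 - E)/2 = -11/2 + E/2)
h(t(-2), 11)*(-78) + 115 = (-11/2 + (-860 + (-2)**2 + 212*(-2))/2)*(-78) + 115 = (-11/2 + (-860 + 4 - 424)/2)*(-78) + 115 = (-11/2 + (1/2)*(-1280))*(-78) + 115 = (-11/2 - 640)*(-78) + 115 = -1291/2*(-78) + 115 = 50349 + 115 = 50464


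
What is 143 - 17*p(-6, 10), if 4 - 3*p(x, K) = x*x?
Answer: 973/3 ≈ 324.33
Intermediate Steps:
p(x, K) = 4/3 - x**2/3 (p(x, K) = 4/3 - x*x/3 = 4/3 - x**2/3)
143 - 17*p(-6, 10) = 143 - 17*(4/3 - 1/3*(-6)**2) = 143 - 17*(4/3 - 1/3*36) = 143 - 17*(4/3 - 12) = 143 - 17*(-32/3) = 143 + 544/3 = 973/3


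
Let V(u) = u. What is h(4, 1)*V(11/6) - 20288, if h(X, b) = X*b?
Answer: -60842/3 ≈ -20281.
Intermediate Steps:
h(4, 1)*V(11/6) - 20288 = (4*1)*(11/6) - 20288 = 4*(11*(⅙)) - 20288 = 4*(11/6) - 20288 = 22/3 - 20288 = -60842/3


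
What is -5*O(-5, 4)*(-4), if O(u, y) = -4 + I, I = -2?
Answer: -120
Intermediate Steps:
O(u, y) = -6 (O(u, y) = -4 - 2 = -6)
-5*O(-5, 4)*(-4) = -5*(-6)*(-4) = 30*(-4) = -120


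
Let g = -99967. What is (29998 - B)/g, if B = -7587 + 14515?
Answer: -23070/99967 ≈ -0.23078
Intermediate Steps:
B = 6928
(29998 - B)/g = (29998 - 1*6928)/(-99967) = (29998 - 6928)*(-1/99967) = 23070*(-1/99967) = -23070/99967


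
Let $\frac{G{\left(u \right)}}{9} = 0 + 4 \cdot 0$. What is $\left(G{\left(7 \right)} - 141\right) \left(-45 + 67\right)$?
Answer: $-3102$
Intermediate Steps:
$G{\left(u \right)} = 0$ ($G{\left(u \right)} = 9 \left(0 + 4 \cdot 0\right) = 9 \left(0 + 0\right) = 9 \cdot 0 = 0$)
$\left(G{\left(7 \right)} - 141\right) \left(-45 + 67\right) = \left(0 - 141\right) \left(-45 + 67\right) = \left(-141\right) 22 = -3102$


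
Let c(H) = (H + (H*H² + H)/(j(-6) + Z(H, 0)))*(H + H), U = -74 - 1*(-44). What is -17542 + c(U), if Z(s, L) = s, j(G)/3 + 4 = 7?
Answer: -650794/7 ≈ -92971.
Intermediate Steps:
j(G) = 9 (j(G) = -12 + 3*7 = -12 + 21 = 9)
U = -30 (U = -74 + 44 = -30)
c(H) = 2*H*(H + (H + H³)/(9 + H)) (c(H) = (H + (H*H² + H)/(9 + H))*(H + H) = (H + (H³ + H)/(9 + H))*(2*H) = (H + (H + H³)/(9 + H))*(2*H) = 2*H*(H + (H + H³)/(9 + H)))
-17542 + c(U) = -17542 + 2*(-30)²*(10 - 30 + (-30)²)/(9 - 30) = -17542 + 2*900*(10 - 30 + 900)/(-21) = -17542 + 2*900*(-1/21)*880 = -17542 - 528000/7 = -650794/7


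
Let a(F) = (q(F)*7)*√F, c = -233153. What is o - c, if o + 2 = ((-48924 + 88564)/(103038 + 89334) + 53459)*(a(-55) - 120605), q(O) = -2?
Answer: -310065881935142/48093 - 35994190358*I*√55/48093 ≈ -6.4472e+9 - 5.5505e+6*I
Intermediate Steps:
a(F) = -14*√F (a(F) = (-2*7)*√F = -14*√F)
o = -310077094962371/48093 - 35994190358*I*√55/48093 (o = -2 + ((-48924 + 88564)/(103038 + 89334) + 53459)*(-14*I*√55 - 120605) = -2 + (39640/192372 + 53459)*(-14*I*√55 - 120605) = -2 + (39640*(1/192372) + 53459)*(-14*I*√55 - 120605) = -2 + (9910/48093 + 53459)*(-120605 - 14*I*√55) = -2 + 2571013597*(-120605 - 14*I*√55)/48093 = -2 + (-310077094866185/48093 - 35994190358*I*√55/48093) = -310077094962371/48093 - 35994190358*I*√55/48093 ≈ -6.4474e+9 - 5.5505e+6*I)
o - c = (-310077094962371/48093 - 35994190358*I*√55/48093) - 1*(-233153) = (-310077094962371/48093 - 35994190358*I*√55/48093) + 233153 = -310065881935142/48093 - 35994190358*I*√55/48093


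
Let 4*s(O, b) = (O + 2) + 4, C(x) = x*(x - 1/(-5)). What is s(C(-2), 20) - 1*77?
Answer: -373/5 ≈ -74.600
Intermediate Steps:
C(x) = x*(1/5 + x) (C(x) = x*(x - 1*(-1/5)) = x*(x + 1/5) = x*(1/5 + x))
s(O, b) = 3/2 + O/4 (s(O, b) = ((O + 2) + 4)/4 = ((2 + O) + 4)/4 = (6 + O)/4 = 3/2 + O/4)
s(C(-2), 20) - 1*77 = (3/2 + (-2*(1/5 - 2))/4) - 1*77 = (3/2 + (-2*(-9/5))/4) - 77 = (3/2 + (1/4)*(18/5)) - 77 = (3/2 + 9/10) - 77 = 12/5 - 77 = -373/5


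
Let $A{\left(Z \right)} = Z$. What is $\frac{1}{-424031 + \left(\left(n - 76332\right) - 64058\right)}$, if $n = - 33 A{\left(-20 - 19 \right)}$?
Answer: $- \frac{1}{563134} \approx -1.7758 \cdot 10^{-6}$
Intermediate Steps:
$n = 1287$ ($n = - 33 \left(-20 - 19\right) = \left(-33\right) \left(-39\right) = 1287$)
$\frac{1}{-424031 + \left(\left(n - 76332\right) - 64058\right)} = \frac{1}{-424031 + \left(\left(1287 - 76332\right) - 64058\right)} = \frac{1}{-424031 - 139103} = \frac{1}{-563134} = - \frac{1}{563134}$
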